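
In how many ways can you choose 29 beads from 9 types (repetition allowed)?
C(29+9-1, 9-1) = C(37, 8) = 38608020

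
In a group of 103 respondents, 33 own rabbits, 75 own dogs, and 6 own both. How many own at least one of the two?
|A∪B| = |A| + |B| - |A∩B| = 33 + 75 - 6 = 102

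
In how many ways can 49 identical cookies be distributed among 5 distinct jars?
C(49+5-1, 5-1) = C(53, 4) = 292825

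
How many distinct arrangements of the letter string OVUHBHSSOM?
10! / (1! × 1! × 1! × 1! × 2! × 2! × 2!) = 453600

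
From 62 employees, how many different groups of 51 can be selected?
C(62,51) = 62!/(51!×11!) = 508271323092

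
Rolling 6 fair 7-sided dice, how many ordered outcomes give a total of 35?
Coefficient of x^35 in (x + x² + ... + x^7)^6. By inclusion-exclusion on dice exceeding 7: Σ_j (-1)^j C(6,j)·C(35-1-7j, 5) = C(6,0)·C(34,5) - C(6,1)·C(27,5) + C(6,2)·C(20,5) - C(6,3)·C(13,5) + C(6,4)·C(6,5) = 1·278256 - 6·80730 + 15·15504 - 20·1287 + 15·6 = 786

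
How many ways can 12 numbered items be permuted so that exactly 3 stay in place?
Choose the 3 fixed points C(12,3) = 220, derange the rest: !9 = Σ_{j=0}^{9} (-1)^j·9!/j! = 362880 - 362880 + 181440 - 60480 + 15120 - 3024 + 504 - 72 + 9 - 1 = 133496. Product = 220 × 133496 = 29369120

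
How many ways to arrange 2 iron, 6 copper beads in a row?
8! / (2! × 6!) = 28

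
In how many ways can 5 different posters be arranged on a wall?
5! = 120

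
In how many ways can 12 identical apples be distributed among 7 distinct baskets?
C(12+7-1, 7-1) = C(18, 6) = 18564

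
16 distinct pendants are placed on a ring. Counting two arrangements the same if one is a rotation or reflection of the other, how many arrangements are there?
(16-1)!/2 = 1307674368000/2 = 653837184000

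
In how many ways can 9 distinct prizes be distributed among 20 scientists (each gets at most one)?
P(20,9) = 20!/(20-9)! = 60949324800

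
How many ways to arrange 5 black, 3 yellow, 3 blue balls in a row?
11! / (5! × 3! × 3!) = 9240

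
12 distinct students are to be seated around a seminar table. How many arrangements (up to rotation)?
Circular: fix one position, arrange the rest. (12-1)! = 39916800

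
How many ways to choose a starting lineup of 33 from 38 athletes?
C(38,33) = 38!/(33!×5!) = 501942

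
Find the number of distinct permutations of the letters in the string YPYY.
4! / (1! × 3!) = 4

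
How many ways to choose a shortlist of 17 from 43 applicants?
C(43,17) = 43!/(17!×26!) = 421171648758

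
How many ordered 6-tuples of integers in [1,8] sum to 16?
Coefficient of x^16 in (x + x² + ... + x^8)^6. By inclusion-exclusion on dice exceeding 8: Σ_j (-1)^j C(6,j)·C(16-1-8j, 5) = C(6,0)·C(15,5) - C(6,1)·C(7,5) = 1·3003 - 6·21 = 2877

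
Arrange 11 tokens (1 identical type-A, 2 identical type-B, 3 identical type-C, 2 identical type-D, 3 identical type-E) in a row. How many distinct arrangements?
11! / (1! × 2! × 3! × 2! × 3!) = 277200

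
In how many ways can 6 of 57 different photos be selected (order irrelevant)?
C(57,6) = 57!/(6!×51!) = 36288252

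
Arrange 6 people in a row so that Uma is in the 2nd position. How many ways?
Fix one position: (6-1)! = 120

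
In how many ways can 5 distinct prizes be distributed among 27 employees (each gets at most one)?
P(27,5) = 27!/(27-5)! = 9687600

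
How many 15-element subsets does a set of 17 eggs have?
C(17,15) = 17!/(15!×2!) = 136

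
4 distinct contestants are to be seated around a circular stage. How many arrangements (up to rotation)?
Circular: fix one position, arrange the rest. (4-1)! = 6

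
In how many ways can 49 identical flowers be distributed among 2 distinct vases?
C(49+2-1, 2-1) = C(50, 1) = 50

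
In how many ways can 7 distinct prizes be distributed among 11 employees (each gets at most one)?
P(11,7) = 11!/(11-7)! = 1663200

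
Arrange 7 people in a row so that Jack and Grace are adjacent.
Treat as block: (7-1)! × 2! = 720 × 2 = 1440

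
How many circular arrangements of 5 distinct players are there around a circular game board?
Circular: fix one position, arrange the rest. (5-1)! = 24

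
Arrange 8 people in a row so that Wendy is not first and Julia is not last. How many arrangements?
By inclusion-exclusion: 8! - 2×(8-1)! + (8-2)! = 40320 - 10080 + 720 = 30960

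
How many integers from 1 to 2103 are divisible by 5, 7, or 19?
⌊2103/5⌋+⌊2103/7⌋+⌊2103/19⌋ - ⌊2103/35⌋-⌊2103/95⌋-⌊2103/133⌋ + ⌊2103/665⌋ = 420+300+110 - 60-22-15 + 3 = 736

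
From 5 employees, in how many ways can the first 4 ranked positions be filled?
P(5,4) = 5!/(5-4)! = 120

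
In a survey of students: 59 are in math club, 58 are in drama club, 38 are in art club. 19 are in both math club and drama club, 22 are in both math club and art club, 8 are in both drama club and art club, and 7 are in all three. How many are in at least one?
|A∪B∪C| = 59+58+38-19-22-8+7 = 113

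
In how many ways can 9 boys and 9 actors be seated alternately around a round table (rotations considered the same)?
Fix one of the boys: (9-1)! ways for the remaining boys, × 9! ways for the actors = 40320 × 362880 = 14631321600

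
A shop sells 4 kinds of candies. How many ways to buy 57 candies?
C(57+4-1, 4-1) = C(60, 3) = 34220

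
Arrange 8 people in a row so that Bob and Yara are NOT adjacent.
Total - adjacent = 8! - (8-1)!×2 = 40320 - 10080 = 30240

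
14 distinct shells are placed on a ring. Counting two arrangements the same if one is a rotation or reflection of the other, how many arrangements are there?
(14-1)!/2 = 6227020800/2 = 3113510400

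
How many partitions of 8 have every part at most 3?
Let r_j(i) = number of partitions of i into parts ≤ j, for i = 0..8. r_1(i) = 1 for all i; r_j(i) = r_{j-1}(i) + r_j(i-j). Rows j = 2..3: ≤2: 1 1 2 2 3 3 4 4 5; ≤3: 1 1 2 3 4 5 7 8 10. r_3(8) = 10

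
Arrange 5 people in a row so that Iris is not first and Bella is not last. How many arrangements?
By inclusion-exclusion: 5! - 2×(5-1)! + (5-2)! = 120 - 48 + 6 = 78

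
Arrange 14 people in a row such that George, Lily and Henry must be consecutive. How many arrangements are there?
Treat the 3 as one block: (14-3+1)! × 3! = 479001600 × 6 = 2874009600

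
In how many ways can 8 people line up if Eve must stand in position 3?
Fix one position: (8-1)! = 5040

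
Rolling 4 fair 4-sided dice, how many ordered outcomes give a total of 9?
Coefficient of x^9 in (x + x² + ... + x^4)^4. By inclusion-exclusion on dice exceeding 4: Σ_j (-1)^j C(4,j)·C(9-1-4j, 3) = C(4,0)·C(8,3) - C(4,1)·C(4,3) = 1·56 - 4·4 = 40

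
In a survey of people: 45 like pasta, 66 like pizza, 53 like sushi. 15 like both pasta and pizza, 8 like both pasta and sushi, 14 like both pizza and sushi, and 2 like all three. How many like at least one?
|A∪B∪C| = 45+66+53-15-8-14+2 = 129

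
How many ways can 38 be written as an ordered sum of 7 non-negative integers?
C(38+7-1, 7-1) = C(44, 6) = 7059052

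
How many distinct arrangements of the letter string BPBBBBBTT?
9! / (6! × 1! × 2!) = 252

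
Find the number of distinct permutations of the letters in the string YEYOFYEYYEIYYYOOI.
17! / (3! × 3! × 1! × 2! × 8!) = 122522400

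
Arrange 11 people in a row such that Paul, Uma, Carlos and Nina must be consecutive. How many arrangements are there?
Treat the 4 as one block: (11-4+1)! × 4! = 40320 × 24 = 967680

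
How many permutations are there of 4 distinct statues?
4! = 24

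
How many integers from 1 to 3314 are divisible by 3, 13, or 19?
⌊3314/3⌋+⌊3314/13⌋+⌊3314/19⌋ - ⌊3314/39⌋-⌊3314/57⌋-⌊3314/247⌋ + ⌊3314/741⌋ = 1104+254+174 - 84-58-13 + 4 = 1381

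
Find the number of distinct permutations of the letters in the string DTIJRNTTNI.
10! / (2! × 2! × 1! × 3! × 1! × 1!) = 151200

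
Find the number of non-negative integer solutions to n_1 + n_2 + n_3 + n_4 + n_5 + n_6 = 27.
C(27+6-1, 6-1) = C(32, 5) = 201376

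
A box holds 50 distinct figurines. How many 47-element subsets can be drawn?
C(50,47) = 50!/(47!×3!) = 19600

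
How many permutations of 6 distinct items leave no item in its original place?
!6 = Σ_{j=0}^{6} (-1)^j·6!/j! = 720 - 720 + 360 - 120 + 30 - 6 + 1 = 265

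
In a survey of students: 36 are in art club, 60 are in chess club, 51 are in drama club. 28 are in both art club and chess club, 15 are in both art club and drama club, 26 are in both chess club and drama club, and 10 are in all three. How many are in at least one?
|A∪B∪C| = 36+60+51-28-15-26+10 = 88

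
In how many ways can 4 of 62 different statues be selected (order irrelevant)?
C(62,4) = 62!/(4!×58!) = 557845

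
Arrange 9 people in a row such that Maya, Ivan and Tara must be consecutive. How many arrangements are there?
Treat the 3 as one block: (9-3+1)! × 3! = 5040 × 6 = 30240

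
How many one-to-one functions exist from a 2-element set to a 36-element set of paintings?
P(36,2) = 36!/(36-2)! = 1260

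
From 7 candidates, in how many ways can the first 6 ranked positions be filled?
P(7,6) = 7!/(7-6)! = 5040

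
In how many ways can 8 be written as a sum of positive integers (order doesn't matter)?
Pentagonal recurrence p(n) = p(n-1) + p(n-2) - p(n-5) - p(n-7) + p(n-12) + p(n-15) - ... gives p(0..7) = 1, 1, 2, 3, 5, 7, 11, 15. p(8) = p(7) + p(6) - p(3) - p(1) = 15 + 11 - 3 - 1 = 22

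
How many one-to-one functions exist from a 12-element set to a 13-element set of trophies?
P(13,12) = 13!/(13-12)! = 6227020800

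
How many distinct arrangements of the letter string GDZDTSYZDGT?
11! / (2! × 2! × 1! × 3! × 2! × 1!) = 831600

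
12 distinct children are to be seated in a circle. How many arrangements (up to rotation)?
Circular: fix one position, arrange the rest. (12-1)! = 39916800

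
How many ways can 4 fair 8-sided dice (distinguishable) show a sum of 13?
Coefficient of x^13 in (x + x² + ... + x^8)^4. By inclusion-exclusion on dice exceeding 8: Σ_j (-1)^j C(4,j)·C(13-1-8j, 3) = C(4,0)·C(12,3) - C(4,1)·C(4,3) = 1·220 - 4·4 = 204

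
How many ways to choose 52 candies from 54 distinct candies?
C(54,52) = 54!/(52!×2!) = 1431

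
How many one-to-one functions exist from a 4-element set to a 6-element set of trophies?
P(6,4) = 6!/(6-4)! = 360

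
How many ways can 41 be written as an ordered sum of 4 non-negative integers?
C(41+4-1, 4-1) = C(44, 3) = 13244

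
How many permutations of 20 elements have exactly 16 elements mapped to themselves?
Choose the 16 fixed points C(20,16) = 4845, derange the rest: !4 = Σ_{j=0}^{4} (-1)^j·4!/j! = 24 - 24 + 12 - 4 + 1 = 9. Product = 4845 × 9 = 43605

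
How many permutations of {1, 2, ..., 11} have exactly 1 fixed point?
Choose the 1 fixed point C(11,1) = 11, derange the rest: !10 = Σ_{j=0}^{10} (-1)^j·10!/j! = 3628800 - 3628800 + 1814400 - 604800 + 151200 - 30240 + 5040 - 720 + 90 - 10 + 1 = 1334961. Product = 11 × 1334961 = 14684571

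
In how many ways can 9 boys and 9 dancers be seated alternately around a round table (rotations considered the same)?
Fix one of the boys: (9-1)! ways for the remaining boys, × 9! ways for the dancers = 40320 × 362880 = 14631321600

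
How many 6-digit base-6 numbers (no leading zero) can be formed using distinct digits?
First digit: 5 choices (nonzero). Then descending: 5 × 5 × 4 × 3 × 2 × 1 = 600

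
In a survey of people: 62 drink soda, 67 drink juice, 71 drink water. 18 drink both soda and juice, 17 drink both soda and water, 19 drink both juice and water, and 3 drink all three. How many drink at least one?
|A∪B∪C| = 62+67+71-18-17-19+3 = 149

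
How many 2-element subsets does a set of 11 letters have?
C(11,2) = 11!/(2!×9!) = 55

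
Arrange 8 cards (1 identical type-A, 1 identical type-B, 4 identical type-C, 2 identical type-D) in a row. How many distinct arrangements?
8! / (1! × 1! × 4! × 2!) = 840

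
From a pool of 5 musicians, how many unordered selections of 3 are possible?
C(5,3) = 5!/(3!×2!) = 10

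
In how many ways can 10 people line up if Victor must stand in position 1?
Fix one position: (10-1)! = 362880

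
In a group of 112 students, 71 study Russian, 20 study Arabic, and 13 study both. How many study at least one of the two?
|A∪B| = |A| + |B| - |A∩B| = 71 + 20 - 13 = 78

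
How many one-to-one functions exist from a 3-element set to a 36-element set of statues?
P(36,3) = 36!/(36-3)! = 42840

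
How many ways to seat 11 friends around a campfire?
Circular: fix one position, arrange the rest. (11-1)! = 3628800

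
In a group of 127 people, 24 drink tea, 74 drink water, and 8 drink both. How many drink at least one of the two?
|A∪B| = |A| + |B| - |A∩B| = 24 + 74 - 8 = 90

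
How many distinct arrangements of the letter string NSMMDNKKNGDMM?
13! / (2! × 2! × 3! × 4! × 1! × 1!) = 10810800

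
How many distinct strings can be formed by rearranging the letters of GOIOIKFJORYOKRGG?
16! / (3! × 4! × 1! × 1! × 2! × 2! × 2! × 1!) = 18162144000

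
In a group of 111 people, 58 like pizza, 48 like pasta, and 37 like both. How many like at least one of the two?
|A∪B| = |A| + |B| - |A∩B| = 58 + 48 - 37 = 69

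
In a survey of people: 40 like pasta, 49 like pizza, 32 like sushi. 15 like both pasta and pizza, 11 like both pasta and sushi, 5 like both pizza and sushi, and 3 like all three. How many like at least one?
|A∪B∪C| = 40+49+32-15-11-5+3 = 93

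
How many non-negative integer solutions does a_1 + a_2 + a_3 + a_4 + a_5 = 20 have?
C(20+5-1, 5-1) = C(24, 4) = 10626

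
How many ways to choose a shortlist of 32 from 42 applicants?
C(42,32) = 42!/(32!×10!) = 1471442973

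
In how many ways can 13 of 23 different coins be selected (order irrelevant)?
C(23,13) = 23!/(13!×10!) = 1144066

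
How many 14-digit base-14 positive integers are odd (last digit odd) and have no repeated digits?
Last∈{1,3,5,7,9,11,13}. Last=0: 0. Last nonzero: 7×12×P(12,12) = 40236134400. Total = 40236134400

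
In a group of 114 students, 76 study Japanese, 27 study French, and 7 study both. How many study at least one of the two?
|A∪B| = |A| + |B| - |A∩B| = 76 + 27 - 7 = 96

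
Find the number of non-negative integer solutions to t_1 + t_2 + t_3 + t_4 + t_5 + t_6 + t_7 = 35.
C(35+7-1, 7-1) = C(41, 6) = 4496388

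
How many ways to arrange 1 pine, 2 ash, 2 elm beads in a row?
5! / (1! × 2! × 2!) = 30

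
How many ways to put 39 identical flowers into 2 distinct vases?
C(39+2-1, 2-1) = C(40, 1) = 40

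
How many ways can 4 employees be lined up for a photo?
4! = 24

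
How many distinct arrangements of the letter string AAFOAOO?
7! / (3! × 1! × 3!) = 140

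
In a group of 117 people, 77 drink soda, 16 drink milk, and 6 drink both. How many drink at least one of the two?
|A∪B| = |A| + |B| - |A∩B| = 77 + 16 - 6 = 87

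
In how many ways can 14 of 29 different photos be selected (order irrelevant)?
C(29,14) = 29!/(14!×15!) = 77558760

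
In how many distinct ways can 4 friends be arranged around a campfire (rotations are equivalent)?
Circular: fix one position, arrange the rest. (4-1)! = 6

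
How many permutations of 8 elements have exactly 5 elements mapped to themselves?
Choose the 5 fixed points C(8,5) = 56, derange the rest: !3 = Σ_{j=0}^{3} (-1)^j·3!/j! = 6 - 6 + 3 - 1 = 2. Product = 56 × 2 = 112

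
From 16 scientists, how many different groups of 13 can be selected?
C(16,13) = 16!/(13!×3!) = 560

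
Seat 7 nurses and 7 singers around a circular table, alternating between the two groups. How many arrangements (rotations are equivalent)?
Fix one of the nurses: (7-1)! ways for the remaining nurses, × 7! ways for the singers = 720 × 5040 = 3628800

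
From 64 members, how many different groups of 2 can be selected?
C(64,2) = 64!/(2!×62!) = 2016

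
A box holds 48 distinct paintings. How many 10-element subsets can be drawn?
C(48,10) = 48!/(10!×38!) = 6540715896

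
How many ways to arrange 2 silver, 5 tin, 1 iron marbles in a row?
8! / (2! × 5! × 1!) = 168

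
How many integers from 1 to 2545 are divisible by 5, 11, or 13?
⌊2545/5⌋+⌊2545/11⌋+⌊2545/13⌋ - ⌊2545/55⌋-⌊2545/65⌋-⌊2545/143⌋ + ⌊2545/715⌋ = 509+231+195 - 46-39-17 + 3 = 836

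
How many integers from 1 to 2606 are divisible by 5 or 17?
⌊2606/5⌋ + ⌊2606/17⌋ - ⌊2606/85⌋ = 521 + 153 - 30 = 644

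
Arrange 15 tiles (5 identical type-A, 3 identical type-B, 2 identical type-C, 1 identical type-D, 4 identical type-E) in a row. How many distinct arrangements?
15! / (5! × 3! × 2! × 1! × 4!) = 37837800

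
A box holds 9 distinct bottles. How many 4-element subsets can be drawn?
C(9,4) = 9!/(4!×5!) = 126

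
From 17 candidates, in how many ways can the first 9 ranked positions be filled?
P(17,9) = 17!/(17-9)! = 8821612800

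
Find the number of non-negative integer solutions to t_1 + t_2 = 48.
C(48+2-1, 2-1) = C(49, 1) = 49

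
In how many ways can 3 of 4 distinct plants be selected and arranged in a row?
P(4,3) = 4!/(4-3)! = 24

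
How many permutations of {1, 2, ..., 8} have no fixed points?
!8 = Σ_{j=0}^{8} (-1)^j·8!/j! = 40320 - 40320 + 20160 - 6720 + 1680 - 336 + 56 - 8 + 1 = 14833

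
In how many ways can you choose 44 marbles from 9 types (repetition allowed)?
C(44+9-1, 9-1) = C(52, 8) = 752538150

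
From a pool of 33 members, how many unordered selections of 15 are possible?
C(33,15) = 33!/(15!×18!) = 1037158320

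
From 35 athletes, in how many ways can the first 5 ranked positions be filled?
P(35,5) = 35!/(35-5)! = 38955840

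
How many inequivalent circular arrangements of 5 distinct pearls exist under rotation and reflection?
(5-1)!/2 = 24/2 = 12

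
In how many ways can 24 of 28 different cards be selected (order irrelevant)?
C(28,24) = 28!/(24!×4!) = 20475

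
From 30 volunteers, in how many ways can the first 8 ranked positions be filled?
P(30,8) = 30!/(30-8)! = 235989936000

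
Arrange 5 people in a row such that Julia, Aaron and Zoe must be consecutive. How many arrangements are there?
Treat the 3 as one block: (5-3+1)! × 3! = 6 × 6 = 36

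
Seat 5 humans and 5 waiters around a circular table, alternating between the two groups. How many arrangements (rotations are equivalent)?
Fix one of the humans: (5-1)! ways for the remaining humans, × 5! ways for the waiters = 24 × 120 = 2880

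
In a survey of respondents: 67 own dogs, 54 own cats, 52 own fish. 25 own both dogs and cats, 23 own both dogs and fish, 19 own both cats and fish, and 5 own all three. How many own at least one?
|A∪B∪C| = 67+54+52-25-23-19+5 = 111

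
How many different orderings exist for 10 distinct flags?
10! = 3628800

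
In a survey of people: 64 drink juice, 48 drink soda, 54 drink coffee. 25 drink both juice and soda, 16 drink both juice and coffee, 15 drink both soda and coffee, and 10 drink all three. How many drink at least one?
|A∪B∪C| = 64+48+54-25-16-15+10 = 120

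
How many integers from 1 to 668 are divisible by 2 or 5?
⌊668/2⌋ + ⌊668/5⌋ - ⌊668/10⌋ = 334 + 133 - 66 = 401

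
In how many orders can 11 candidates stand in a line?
11! = 39916800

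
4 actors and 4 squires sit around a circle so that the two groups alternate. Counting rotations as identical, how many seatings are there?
Fix one of the actors: (4-1)! ways for the remaining actors, × 4! ways for the squires = 6 × 24 = 144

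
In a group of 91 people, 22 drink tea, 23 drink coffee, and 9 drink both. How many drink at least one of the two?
|A∪B| = |A| + |B| - |A∩B| = 22 + 23 - 9 = 36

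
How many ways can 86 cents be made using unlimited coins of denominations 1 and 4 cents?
Coefficient of x^86 in 1/(1-x^1) · 1/(1-x^4). Use j coins of 4 for j = 0..⌊86/4⌋ = 21, the rest in 1s: 21 + 1 = 22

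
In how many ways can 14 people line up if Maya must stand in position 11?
Fix one position: (14-1)! = 6227020800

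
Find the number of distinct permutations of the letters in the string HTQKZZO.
7! / (1! × 1! × 1! × 2! × 1! × 1!) = 2520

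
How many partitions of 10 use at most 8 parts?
By conjugation, equals partitions of 10 into parts ≤ 8. Let r_j(i) = number of partitions of i into parts ≤ j, for i = 0..10. r_1(i) = 1 for all i; r_j(i) = r_{j-1}(i) + r_j(i-j). Rows j = 2..8: ≤2: 1 1 2 2 3 3 4 4 5 5 6; ≤3: 1 1 2 3 4 5 7 8 10 12 14; ≤4: 1 1 2 3 5 6 9 11 15 18 23; ≤5: 1 1 2 3 5 7 10 13 18 23 30; ≤6: 1 1 2 3 5 7 11 14 20 26 35; ≤7: 1 1 2 3 5 7 11 15 21 28 38; ≤8: 1 1 2 3 5 7 11 15 22 29 40. r_8(10) = 40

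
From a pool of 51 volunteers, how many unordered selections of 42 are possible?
C(51,42) = 51!/(42!×9!) = 3042312350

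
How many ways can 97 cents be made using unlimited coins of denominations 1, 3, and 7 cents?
Coefficient of x^97 in 1/(1-x^1) · 1/(1-x^3) · 1/(1-x^7). Case on j = number of 7-cent coins (j = 0..13); remainder r = 97 - 7j is made from {1,3} in ⌊r/3⌋+1 ways. r = 97, 90, 83, 76, 69, 62, 55, 48, 41, 34, 27, 20, 13, 6 → 33 + 31 + 28 + 26 + 24 + 21 + 19 + 17 + 14 + 12 + 10 + 7 + 5 + 3 = 250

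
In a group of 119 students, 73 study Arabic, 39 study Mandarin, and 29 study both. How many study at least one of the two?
|A∪B| = |A| + |B| - |A∩B| = 73 + 39 - 29 = 83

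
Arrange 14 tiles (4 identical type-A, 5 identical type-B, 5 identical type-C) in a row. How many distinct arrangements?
14! / (4! × 5! × 5!) = 252252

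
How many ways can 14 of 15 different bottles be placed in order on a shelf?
P(15,14) = 15!/(15-14)! = 1307674368000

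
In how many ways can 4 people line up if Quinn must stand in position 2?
Fix one position: (4-1)! = 6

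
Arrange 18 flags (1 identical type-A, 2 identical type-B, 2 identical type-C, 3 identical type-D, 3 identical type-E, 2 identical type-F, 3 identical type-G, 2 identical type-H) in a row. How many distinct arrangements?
18! / (1! × 2! × 2! × 3! × 3! × 2! × 3! × 2!) = 1852538688000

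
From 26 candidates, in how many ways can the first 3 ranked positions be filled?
P(26,3) = 26!/(26-3)! = 15600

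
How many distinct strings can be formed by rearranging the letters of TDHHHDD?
7! / (3! × 3! × 1!) = 140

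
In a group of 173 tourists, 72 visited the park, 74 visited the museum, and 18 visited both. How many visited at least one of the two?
|A∪B| = |A| + |B| - |A∩B| = 72 + 74 - 18 = 128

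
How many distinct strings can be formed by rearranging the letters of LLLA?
4! / (3! × 1!) = 4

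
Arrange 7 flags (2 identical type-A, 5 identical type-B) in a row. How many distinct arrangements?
7! / (2! × 5!) = 21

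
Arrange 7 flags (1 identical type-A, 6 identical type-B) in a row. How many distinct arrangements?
7! / (1! × 6!) = 7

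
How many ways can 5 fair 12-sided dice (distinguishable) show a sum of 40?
Coefficient of x^40 in (x + x² + ... + x^12)^5. By inclusion-exclusion on dice exceeding 12: Σ_j (-1)^j C(5,j)·C(40-1-12j, 4) = C(5,0)·C(39,4) - C(5,1)·C(27,4) + C(5,2)·C(15,4) = 1·82251 - 5·17550 + 10·1365 = 8151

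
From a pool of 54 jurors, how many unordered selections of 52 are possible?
C(54,52) = 54!/(52!×2!) = 1431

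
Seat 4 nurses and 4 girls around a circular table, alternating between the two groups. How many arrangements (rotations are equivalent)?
Fix one of the nurses: (4-1)! ways for the remaining nurses, × 4! ways for the girls = 6 × 24 = 144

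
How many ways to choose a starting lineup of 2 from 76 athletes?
C(76,2) = 76!/(2!×74!) = 2850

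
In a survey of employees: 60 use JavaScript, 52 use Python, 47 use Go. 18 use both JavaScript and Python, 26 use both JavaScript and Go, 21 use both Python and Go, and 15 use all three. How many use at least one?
|A∪B∪C| = 60+52+47-18-26-21+15 = 109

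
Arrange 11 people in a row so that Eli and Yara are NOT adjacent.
Total - adjacent = 11! - (11-1)!×2 = 39916800 - 7257600 = 32659200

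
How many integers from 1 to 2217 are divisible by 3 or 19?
⌊2217/3⌋ + ⌊2217/19⌋ - ⌊2217/57⌋ = 739 + 116 - 38 = 817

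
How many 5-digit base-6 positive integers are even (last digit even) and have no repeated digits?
Last∈{0,2,4}. Last=0: 120. Last nonzero: 2×4×P(4,3) = 192. Total = 312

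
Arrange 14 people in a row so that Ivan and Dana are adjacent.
Treat as block: (14-1)! × 2! = 6227020800 × 2 = 12454041600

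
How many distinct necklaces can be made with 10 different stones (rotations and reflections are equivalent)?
(10-1)!/2 = 362880/2 = 181440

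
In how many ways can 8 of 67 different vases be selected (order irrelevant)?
C(67,8) = 67!/(8!×59!) = 6522361560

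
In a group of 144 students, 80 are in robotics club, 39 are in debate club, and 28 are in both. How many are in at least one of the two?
|A∪B| = |A| + |B| - |A∩B| = 80 + 39 - 28 = 91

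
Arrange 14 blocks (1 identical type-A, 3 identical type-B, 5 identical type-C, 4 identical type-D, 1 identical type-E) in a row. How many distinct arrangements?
14! / (1! × 3! × 5! × 4! × 1!) = 5045040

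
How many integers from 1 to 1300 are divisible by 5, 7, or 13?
⌊1300/5⌋+⌊1300/7⌋+⌊1300/13⌋ - ⌊1300/35⌋-⌊1300/65⌋-⌊1300/91⌋ + ⌊1300/455⌋ = 260+185+100 - 37-20-14 + 2 = 476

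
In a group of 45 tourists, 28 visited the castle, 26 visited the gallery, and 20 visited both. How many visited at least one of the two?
|A∪B| = |A| + |B| - |A∩B| = 28 + 26 - 20 = 34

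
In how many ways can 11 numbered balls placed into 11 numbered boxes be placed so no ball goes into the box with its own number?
!11 = Σ_{j=0}^{11} (-1)^j·11!/j! = 39916800 - 39916800 + 19958400 - 6652800 + 1663200 - 332640 + 55440 - 7920 + 990 - 110 + 11 - 1 = 14684570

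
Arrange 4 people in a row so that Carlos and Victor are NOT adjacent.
Total - adjacent = 4! - (4-1)!×2 = 24 - 12 = 12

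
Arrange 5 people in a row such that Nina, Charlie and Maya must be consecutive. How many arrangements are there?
Treat the 3 as one block: (5-3+1)! × 3! = 6 × 6 = 36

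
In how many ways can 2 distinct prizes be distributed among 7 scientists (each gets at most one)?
P(7,2) = 7!/(7-2)! = 42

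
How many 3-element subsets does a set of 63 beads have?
C(63,3) = 63!/(3!×60!) = 39711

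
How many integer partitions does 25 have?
Pentagonal recurrence p(n) = p(n-1) + p(n-2) - p(n-5) - p(n-7) + p(n-12) + p(n-15) - ... gives p(0..24) = 1, 1, 2, 3, 5, 7, 11, 15, 22, 30, 42, 56, 77, 101, 135, 176, 231, 297, 385, 490, 627, 792, 1002, 1255, 1575. p(25) = p(24) + p(23) - p(20) - p(18) + p(13) + p(10) - p(3) = 1575 + 1255 - 627 - 385 + 101 + 42 - 3 = 1958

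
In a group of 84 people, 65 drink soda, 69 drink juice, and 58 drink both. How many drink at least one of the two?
|A∪B| = |A| + |B| - |A∩B| = 65 + 69 - 58 = 76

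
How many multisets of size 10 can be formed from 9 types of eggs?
C(10+9-1, 9-1) = C(18, 8) = 43758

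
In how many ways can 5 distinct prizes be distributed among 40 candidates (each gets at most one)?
P(40,5) = 40!/(40-5)! = 78960960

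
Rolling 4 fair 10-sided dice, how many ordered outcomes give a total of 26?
Coefficient of x^26 in (x + x² + ... + x^10)^4. By inclusion-exclusion on dice exceeding 10: Σ_j (-1)^j C(4,j)·C(26-1-10j, 3) = C(4,0)·C(25,3) - C(4,1)·C(15,3) + C(4,2)·C(5,3) = 1·2300 - 4·455 + 6·10 = 540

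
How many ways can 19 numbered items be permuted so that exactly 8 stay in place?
Choose the 8 fixed points C(19,8) = 75582, derange the rest: !11 = Σ_{j=0}^{11} (-1)^j·11!/j! = 39916800 - 39916800 + 19958400 - 6652800 + 1663200 - 332640 + 55440 - 7920 + 990 - 110 + 11 - 1 = 14684570. Product = 75582 × 14684570 = 1109889169740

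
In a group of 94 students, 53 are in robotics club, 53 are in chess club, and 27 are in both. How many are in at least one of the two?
|A∪B| = |A| + |B| - |A∩B| = 53 + 53 - 27 = 79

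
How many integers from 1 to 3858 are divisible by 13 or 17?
⌊3858/13⌋ + ⌊3858/17⌋ - ⌊3858/221⌋ = 296 + 226 - 17 = 505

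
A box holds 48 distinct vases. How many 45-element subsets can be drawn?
C(48,45) = 48!/(45!×3!) = 17296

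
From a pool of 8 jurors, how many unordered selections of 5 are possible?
C(8,5) = 8!/(5!×3!) = 56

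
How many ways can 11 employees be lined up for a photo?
11! = 39916800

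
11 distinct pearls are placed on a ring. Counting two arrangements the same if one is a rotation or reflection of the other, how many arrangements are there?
(11-1)!/2 = 3628800/2 = 1814400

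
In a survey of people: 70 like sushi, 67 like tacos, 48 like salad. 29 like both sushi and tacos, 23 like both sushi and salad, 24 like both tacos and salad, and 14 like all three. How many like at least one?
|A∪B∪C| = 70+67+48-29-23-24+14 = 123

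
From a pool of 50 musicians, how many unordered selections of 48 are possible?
C(50,48) = 50!/(48!×2!) = 1225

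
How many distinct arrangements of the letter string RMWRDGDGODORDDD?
15! / (1! × 2! × 3! × 2! × 6! × 1!) = 75675600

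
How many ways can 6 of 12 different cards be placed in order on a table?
P(12,6) = 12!/(12-6)! = 665280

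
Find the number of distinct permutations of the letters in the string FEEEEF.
6! / (4! × 2!) = 15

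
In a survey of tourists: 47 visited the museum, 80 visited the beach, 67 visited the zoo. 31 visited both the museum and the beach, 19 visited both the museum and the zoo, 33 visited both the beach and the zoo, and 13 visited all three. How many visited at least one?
|A∪B∪C| = 47+80+67-31-19-33+13 = 124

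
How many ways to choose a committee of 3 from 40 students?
C(40,3) = 40!/(3!×37!) = 9880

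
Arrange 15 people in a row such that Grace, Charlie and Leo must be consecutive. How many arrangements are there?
Treat the 3 as one block: (15-3+1)! × 3! = 6227020800 × 6 = 37362124800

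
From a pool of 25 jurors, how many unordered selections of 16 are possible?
C(25,16) = 25!/(16!×9!) = 2042975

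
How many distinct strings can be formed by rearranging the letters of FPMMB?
5! / (2! × 1! × 1! × 1!) = 60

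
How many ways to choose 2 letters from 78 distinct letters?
C(78,2) = 78!/(2!×76!) = 3003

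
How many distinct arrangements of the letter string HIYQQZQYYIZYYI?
14! / (2! × 3! × 5! × 3! × 1!) = 10090080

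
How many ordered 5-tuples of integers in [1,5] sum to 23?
Coefficient of x^23 in (x + x² + ... + x^5)^5. By inclusion-exclusion on dice exceeding 5: Σ_j (-1)^j C(5,j)·C(23-1-5j, 4) = C(5,0)·C(22,4) - C(5,1)·C(17,4) + C(5,2)·C(12,4) - C(5,3)·C(7,4) = 1·7315 - 5·2380 + 10·495 - 10·35 = 15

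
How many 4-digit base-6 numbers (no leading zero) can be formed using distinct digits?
First digit: 5 choices (nonzero). Then descending: 5 × 5 × 4 × 3 = 300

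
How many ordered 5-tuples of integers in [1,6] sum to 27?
Coefficient of x^27 in (x + x² + ... + x^6)^5. By inclusion-exclusion on dice exceeding 6: Σ_j (-1)^j C(5,j)·C(27-1-6j, 4) = C(5,0)·C(26,4) - C(5,1)·C(20,4) + C(5,2)·C(14,4) - C(5,3)·C(8,4) = 1·14950 - 5·4845 + 10·1001 - 10·70 = 35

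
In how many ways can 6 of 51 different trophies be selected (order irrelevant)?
C(51,6) = 51!/(6!×45!) = 18009460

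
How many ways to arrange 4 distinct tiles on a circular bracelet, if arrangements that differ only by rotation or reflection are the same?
(4-1)!/2 = 6/2 = 3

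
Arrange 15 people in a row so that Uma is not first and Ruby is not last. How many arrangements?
By inclusion-exclusion: 15! - 2×(15-1)! + (15-2)! = 1307674368000 - 174356582400 + 6227020800 = 1139544806400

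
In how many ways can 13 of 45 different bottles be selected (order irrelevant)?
C(45,13) = 45!/(13!×32!) = 73006209045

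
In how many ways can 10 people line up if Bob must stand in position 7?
Fix one position: (10-1)! = 362880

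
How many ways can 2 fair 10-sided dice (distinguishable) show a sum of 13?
Coefficient of x^13 in (x + x² + ... + x^10)^2. By inclusion-exclusion on dice exceeding 10: Σ_j (-1)^j C(2,j)·C(13-1-10j, 1) = C(2,0)·C(12,1) - C(2,1)·C(2,1) = 1·12 - 2·2 = 8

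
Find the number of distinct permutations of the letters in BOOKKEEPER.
10! / (1! × 2! × 2! × 3! × 1! × 1!) = 151200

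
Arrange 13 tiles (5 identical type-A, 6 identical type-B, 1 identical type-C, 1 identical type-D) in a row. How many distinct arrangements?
13! / (5! × 6! × 1! × 1!) = 72072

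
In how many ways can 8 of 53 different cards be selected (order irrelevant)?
C(53,8) = 53!/(8!×45!) = 886322710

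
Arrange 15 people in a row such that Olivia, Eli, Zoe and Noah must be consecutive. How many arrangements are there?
Treat the 4 as one block: (15-4+1)! × 4! = 479001600 × 24 = 11496038400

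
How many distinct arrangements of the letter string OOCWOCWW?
8! / (3! × 2! × 3!) = 560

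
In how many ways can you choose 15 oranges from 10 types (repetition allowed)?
C(15+10-1, 10-1) = C(24, 9) = 1307504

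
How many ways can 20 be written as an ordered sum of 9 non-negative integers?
C(20+9-1, 9-1) = C(28, 8) = 3108105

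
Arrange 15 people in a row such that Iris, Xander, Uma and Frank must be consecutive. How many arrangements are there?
Treat the 4 as one block: (15-4+1)! × 4! = 479001600 × 24 = 11496038400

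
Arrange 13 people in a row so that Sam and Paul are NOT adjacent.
Total - adjacent = 13! - (13-1)!×2 = 6227020800 - 958003200 = 5269017600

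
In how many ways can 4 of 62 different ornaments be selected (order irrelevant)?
C(62,4) = 62!/(4!×58!) = 557845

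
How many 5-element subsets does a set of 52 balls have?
C(52,5) = 52!/(5!×47!) = 2598960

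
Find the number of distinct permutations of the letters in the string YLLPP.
5! / (2! × 1! × 2!) = 30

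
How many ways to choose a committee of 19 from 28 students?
C(28,19) = 28!/(19!×9!) = 6906900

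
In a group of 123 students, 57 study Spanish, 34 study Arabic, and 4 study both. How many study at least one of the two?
|A∪B| = |A| + |B| - |A∩B| = 57 + 34 - 4 = 87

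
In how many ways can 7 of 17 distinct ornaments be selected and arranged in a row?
P(17,7) = 17!/(17-7)! = 98017920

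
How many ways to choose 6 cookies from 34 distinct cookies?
C(34,6) = 34!/(6!×28!) = 1344904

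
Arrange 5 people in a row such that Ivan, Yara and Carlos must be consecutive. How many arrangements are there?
Treat the 3 as one block: (5-3+1)! × 3! = 6 × 6 = 36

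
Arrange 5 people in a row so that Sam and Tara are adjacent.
Treat as block: (5-1)! × 2! = 24 × 2 = 48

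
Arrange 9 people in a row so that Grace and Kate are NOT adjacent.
Total - adjacent = 9! - (9-1)!×2 = 362880 - 80640 = 282240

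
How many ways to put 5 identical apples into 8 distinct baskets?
C(5+8-1, 8-1) = C(12, 7) = 792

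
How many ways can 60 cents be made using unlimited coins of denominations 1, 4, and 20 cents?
Coefficient of x^60 in 1/(1-x^1) · 1/(1-x^4) · 1/(1-x^20). Case on j = number of 20-cent coins (j = 0..3); remainder r = 60 - 20j is made from {1,4} in ⌊r/4⌋+1 ways. r = 60, 40, 20, 0 → 16 + 11 + 6 + 1 = 34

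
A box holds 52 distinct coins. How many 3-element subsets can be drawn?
C(52,3) = 52!/(3!×49!) = 22100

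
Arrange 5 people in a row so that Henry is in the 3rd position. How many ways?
Fix one position: (5-1)! = 24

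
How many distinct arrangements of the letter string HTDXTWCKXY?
10! / (2! × 1! × 1! × 1! × 1! × 2! × 1! × 1!) = 907200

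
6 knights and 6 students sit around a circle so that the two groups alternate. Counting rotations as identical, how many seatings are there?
Fix one of the knights: (6-1)! ways for the remaining knights, × 6! ways for the students = 120 × 720 = 86400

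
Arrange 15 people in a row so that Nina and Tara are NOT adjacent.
Total - adjacent = 15! - (15-1)!×2 = 1307674368000 - 174356582400 = 1133317785600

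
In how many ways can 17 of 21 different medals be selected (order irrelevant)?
C(21,17) = 21!/(17!×4!) = 5985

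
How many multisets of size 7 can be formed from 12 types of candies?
C(7+12-1, 12-1) = C(18, 11) = 31824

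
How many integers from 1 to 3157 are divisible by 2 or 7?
⌊3157/2⌋ + ⌊3157/7⌋ - ⌊3157/14⌋ = 1578 + 451 - 225 = 1804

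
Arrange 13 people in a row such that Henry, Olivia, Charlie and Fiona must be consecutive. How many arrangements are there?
Treat the 4 as one block: (13-4+1)! × 4! = 3628800 × 24 = 87091200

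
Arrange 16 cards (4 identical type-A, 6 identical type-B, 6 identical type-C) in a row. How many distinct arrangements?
16! / (4! × 6! × 6!) = 1681680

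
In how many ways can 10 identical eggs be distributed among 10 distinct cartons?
C(10+10-1, 10-1) = C(19, 9) = 92378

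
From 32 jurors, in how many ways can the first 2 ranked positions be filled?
P(32,2) = 32!/(32-2)! = 992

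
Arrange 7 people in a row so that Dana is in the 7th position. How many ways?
Fix one position: (7-1)! = 720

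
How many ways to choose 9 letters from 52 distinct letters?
C(52,9) = 52!/(9!×43!) = 3679075400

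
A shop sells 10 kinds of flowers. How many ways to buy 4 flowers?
C(4+10-1, 10-1) = C(13, 9) = 715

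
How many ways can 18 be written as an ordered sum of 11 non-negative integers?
C(18+11-1, 11-1) = C(28, 10) = 13123110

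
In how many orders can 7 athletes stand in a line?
7! = 5040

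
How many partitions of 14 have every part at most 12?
Let r_j(i) = number of partitions of i into parts ≤ j, for i = 0..14. r_1(i) = 1 for all i; r_j(i) = r_{j-1}(i) + r_j(i-j). Rows j = 2..12: ≤2: 1 1 2 2 3 3 4 4 5 5 6 6 7 7 8; ≤3: 1 1 2 3 4 5 7 8 10 12 14 16 19 21 24; ≤4: 1 1 2 3 5 6 9 11 15 18 23 27 34 39 47; ≤5: 1 1 2 3 5 7 10 13 18 23 30 37 47 57 70; ≤6: 1 1 2 3 5 7 11 14 20 26 35 44 58 71 90; ≤7: 1 1 2 3 5 7 11 15 21 28 38 49 65 82 105; ≤8: 1 1 2 3 5 7 11 15 22 29 40 52 70 89 116; ≤9: 1 1 2 3 5 7 11 15 22 30 41 54 73 94 123; ≤10: 1 1 2 3 5 7 11 15 22 30 42 55 75 97 128; ≤11: 1 1 2 3 5 7 11 15 22 30 42 56 76 99 131; ≤12: 1 1 2 3 5 7 11 15 22 30 42 56 77 100 133. r_12(14) = 133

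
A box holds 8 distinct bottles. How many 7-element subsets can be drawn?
C(8,7) = 8!/(7!×1!) = 8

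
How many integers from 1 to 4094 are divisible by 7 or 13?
⌊4094/7⌋ + ⌊4094/13⌋ - ⌊4094/91⌋ = 584 + 314 - 44 = 854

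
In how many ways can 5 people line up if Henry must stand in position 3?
Fix one position: (5-1)! = 24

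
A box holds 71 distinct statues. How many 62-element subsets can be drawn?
C(71,62) = 71!/(62!×9!) = 74473879480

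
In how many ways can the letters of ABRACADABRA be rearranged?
11! / (5! × 2! × 2! × 1! × 1!) = 83160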